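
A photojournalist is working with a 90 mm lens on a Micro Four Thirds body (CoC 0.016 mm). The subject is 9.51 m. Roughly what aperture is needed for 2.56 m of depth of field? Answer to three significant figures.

f/7.11

Write h = H − f = f²/(N·c). The thin-lens limits are Dn = s·h/(h + (s−f)) and Df = s·h/(h − (s−f)), so DoF = Df − Dn = 2·s·(s−f)·h / (h² − (s−f)²).
That is a quadratic in h: DoF·h² − 2·s·(s−f)·h − DoF·(s−f)² = 0 ⇒ h = (s−f)·(s + √(s² + DoF²)) / DoF = 9420 × (9510 + √(9510² + 2560²)) / 2560 = 9420 × (9510 + 9848.54) / 2560 ≈ 71233 mm.
Then N = f²/(c·h) = 90² / (0.016 × 71233) = 8100 / 1139.7 ≈ 7.11.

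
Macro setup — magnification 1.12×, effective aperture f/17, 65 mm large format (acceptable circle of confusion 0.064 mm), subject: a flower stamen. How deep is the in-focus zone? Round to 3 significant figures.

At magnification m, DoF ≈ 2·N_eff·c/m² = 2 × 17 × 0.064 / 1.12² = 2.176 / 1.254 ≈ 1.73 mm.

1.73 mm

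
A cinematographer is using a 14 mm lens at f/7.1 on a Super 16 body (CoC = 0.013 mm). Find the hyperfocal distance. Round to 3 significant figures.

Hyperfocal distance H = f²/(N·c) + f = 14²/(7.1 × 0.013) + 14 = 196/0.0923 + 14 ≈ 2137.5 mm ≈ 2.14 m.

2.14 m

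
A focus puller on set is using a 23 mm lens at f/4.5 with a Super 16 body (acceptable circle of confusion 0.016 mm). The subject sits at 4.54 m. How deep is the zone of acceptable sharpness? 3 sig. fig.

8.97 m

Hyperfocal distance H = f²/(N·c) + f = 23²/(4.5 × 0.016) + 23 = 529/0.072 + 23 ≈ 7370.2 mm ≈ 7.370 m.
Near limit Dn = s·(H − f)/(H + s − 2f) = 4540 × (7370.2 − 23) / (7370.2 + 4540 − 2 × 23) = 4540 × 7347.2 / 11864.2 ≈ 2811.5 mm.
Far limit Df = s·(H − f)/(H − s) = 4540 × (7370.2 − 23) / (7370.2 − 4540) = 4540 × 7347.2 / 2830.2 ≈ 11785.8 mm.
Depth of field = Df − Dn = 11785.8 − 2811.5 ≈ 8974.3 mm ≈ 8.97 m.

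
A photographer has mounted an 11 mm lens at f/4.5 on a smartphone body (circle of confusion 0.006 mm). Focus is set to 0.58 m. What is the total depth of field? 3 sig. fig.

Hyperfocal distance H = f²/(N·c) + f = 11²/(4.5 × 0.006) + 11 = 121/0.027 + 11 ≈ 4492.5 mm ≈ 4.492 m.
Near limit Dn = s·(H − f)/(H + s − 2f) = 580 × (4492.5 − 11) / (4492.5 + 580 − 2 × 11) = 580 × 4481.5 / 5050.5 ≈ 514.66 mm.
Far limit Df = s·(H − f)/(H − s) = 580 × (4492.5 − 11) / (4492.5 − 580) = 580 × 4481.5 / 3912.5 ≈ 664.35 mm.
Depth of field = Df − Dn = 664.35 − 514.66 ≈ 149.69 mm.

150 mm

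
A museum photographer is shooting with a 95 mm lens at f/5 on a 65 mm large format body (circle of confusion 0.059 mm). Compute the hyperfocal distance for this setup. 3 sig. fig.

30.7 m

Hyperfocal distance H = f²/(N·c) + f = 95²/(5 × 0.059) + 95 = 9025/0.295 + 95 ≈ 30688.2 mm ≈ 30.7 m.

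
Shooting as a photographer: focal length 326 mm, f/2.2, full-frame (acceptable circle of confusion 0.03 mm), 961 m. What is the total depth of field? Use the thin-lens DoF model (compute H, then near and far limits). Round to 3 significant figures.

Hyperfocal distance H = f²/(N·c) + f = 326²/(2.2 × 0.03) + 326 = 106276/0.066 + 326 ≈ 1610568.4 mm ≈ 1611 m.
Near limit Dn = s·(H − f)/(H + s − 2f) = 961000 × (1610568.4 − 326) / (1610568.4 + 961000 − 2 × 326) = 961000 × 1610242.4 / 2570916.4 ≈ 601903 mm.
Far limit Df = s·(H − f)/(H − s) = 961000 × (1610568.4 − 326) / (1610568.4 − 961000) = 961000 × 1610242.4 / 649568.4 ≈ 2382263 mm.
Depth of field = Df − Dn = 2382263 − 601903 ≈ 1780360 mm ≈ 1780 m.

1780 m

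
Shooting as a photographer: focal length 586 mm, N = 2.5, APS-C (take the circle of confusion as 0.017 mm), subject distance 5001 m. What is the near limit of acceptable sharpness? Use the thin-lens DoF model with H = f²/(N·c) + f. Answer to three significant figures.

Hyperfocal distance H = f²/(N·c) + f = 586²/(2.5 × 0.017) + 586 = 343396/0.0425 + 586 ≈ 8080491.9 mm ≈ 8080 m.
Near limit Dn = s·(H − f)/(H + s − 2f) = 5001000 × (8080491.9 − 586) / (8080491.9 + 5001000 − 2 × 586) = 5001000 × 8079905.9 / 13080319.9 ≈ 3089191 mm ≈ 3090 m.

3090 m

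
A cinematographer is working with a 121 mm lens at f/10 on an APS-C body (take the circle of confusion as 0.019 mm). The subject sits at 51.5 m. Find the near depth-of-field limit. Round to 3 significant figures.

30.9 m

Hyperfocal distance H = f²/(N·c) + f = 121²/(10 × 0.019) + 121 = 14641/0.19 + 121 ≈ 77178.9 mm ≈ 77.18 m.
Near limit Dn = s·(H − f)/(H + s − 2f) = 51500 × (77178.9 − 121) / (77178.9 + 51500 − 2 × 121) = 51500 × 77057.9 / 128436.9 ≈ 30898 mm ≈ 30.9 m.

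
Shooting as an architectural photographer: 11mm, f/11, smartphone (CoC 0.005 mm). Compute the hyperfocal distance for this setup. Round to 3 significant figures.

Hyperfocal distance H = f²/(N·c) + f = 11²/(11 × 0.005) + 11 = 121/0.055 + 11 ≈ 2211.0 mm ≈ 2.21 m.

2.21 m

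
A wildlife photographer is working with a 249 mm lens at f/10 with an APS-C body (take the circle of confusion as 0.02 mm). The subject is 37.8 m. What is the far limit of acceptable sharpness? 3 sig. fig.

Hyperfocal distance H = f²/(N·c) + f = 249²/(10 × 0.02) + 249 = 62001/0.2 + 249 ≈ 310254.0 mm ≈ 310.3 m.
Far limit Df = s·(H − f)/(H − s) = 37800 × (310254.0 − 249) / (310254.0 − 37800) = 37800 × 310005.0 / 272454.0 ≈ 43010 mm ≈ 43.0 m.

43.0 m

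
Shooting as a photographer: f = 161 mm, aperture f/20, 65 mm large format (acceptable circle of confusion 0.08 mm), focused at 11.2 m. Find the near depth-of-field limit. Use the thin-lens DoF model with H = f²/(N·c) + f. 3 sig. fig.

Hyperfocal distance H = f²/(N·c) + f = 161²/(20 × 0.08) + 161 = 25921/1.6 + 161 ≈ 16361.6 mm ≈ 16.36 m.
Near limit Dn = s·(H − f)/(H + s − 2f) = 11200 × (16361.6 − 161) / (16361.6 + 11200 − 2 × 161) = 11200 × 16200.6 / 27239.6 ≈ 6661.1 mm ≈ 6.66 m.

6.66 m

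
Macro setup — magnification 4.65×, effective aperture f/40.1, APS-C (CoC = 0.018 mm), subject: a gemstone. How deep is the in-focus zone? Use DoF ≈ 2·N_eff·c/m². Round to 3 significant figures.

At magnification m, DoF ≈ 2·N_eff·c/m² = 2 × 40.1 × 0.018 / 4.65² = 1.444 / 21.62 ≈ 0.0668 mm.

0.0668 mm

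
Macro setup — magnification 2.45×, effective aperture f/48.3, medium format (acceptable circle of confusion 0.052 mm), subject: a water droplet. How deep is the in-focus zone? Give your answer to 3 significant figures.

0.837 mm

At magnification m, DoF ≈ 2·N_eff·c/m² = 2 × 48.3 × 0.052 / 2.45² = 5.023 / 6.003 ≈ 0.837 mm.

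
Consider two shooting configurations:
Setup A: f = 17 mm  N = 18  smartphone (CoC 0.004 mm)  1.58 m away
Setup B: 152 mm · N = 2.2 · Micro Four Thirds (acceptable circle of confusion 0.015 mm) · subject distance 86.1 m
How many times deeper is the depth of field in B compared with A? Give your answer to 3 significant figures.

14.8

Setup A: H = 17²/(18×0.004) + 17 ≈ 4030.9 mm; DoF = Df − Dn = 2587.6 − 1137.2 ≈ 1450.4 mm.
Setup B: H = 152²/(2.2×0.015) + 152 ≈ 700273.2 mm; DoF = Df − Dn = 98149 − 76686 ≈ 21463 mm.
Ratio = 21463 / 1450.4 ≈ 14.8.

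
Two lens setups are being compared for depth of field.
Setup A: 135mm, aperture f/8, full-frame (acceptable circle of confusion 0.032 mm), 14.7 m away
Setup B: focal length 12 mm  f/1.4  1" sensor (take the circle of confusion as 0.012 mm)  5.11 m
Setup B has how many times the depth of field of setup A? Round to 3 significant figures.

1.50

Setup A: H = 135²/(8×0.032) + 135 ≈ 71326.4 mm; DoF = Df − Dn = 18481.0 − 12203.3 ≈ 6277.7 mm.
Setup B: H = 12²/(1.4×0.012) + 12 ≈ 8583.4 mm; DoF = Df − Dn = 12610.0 − 3204.2 ≈ 9405.8 mm.
Ratio = 9405.8 / 6277.7 ≈ 1.50.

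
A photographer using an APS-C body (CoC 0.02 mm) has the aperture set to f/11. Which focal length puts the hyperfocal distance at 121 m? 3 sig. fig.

163 mm

From H = f²/(N·c) + f, with f ≪ H: f ≈ √(H·N·c) = √(121000 × 11 × 0.02) = √26620 ≈ 163.2 mm.
The +f correction barely moves this — solving exactly, f² + N·c·f − N·c·H = 0 ⇒ f = (−N·c + √((N·c)² + 4·N·c·H))/2 = (−0.22 + √106480)/2 ≈ 163.05 mm, so f ≈ 163 mm.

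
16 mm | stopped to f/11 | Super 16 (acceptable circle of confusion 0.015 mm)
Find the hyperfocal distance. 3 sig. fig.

Hyperfocal distance H = f²/(N·c) + f = 16²/(11 × 0.015) + 16 = 256/0.165 + 16 ≈ 1567.5 mm ≈ 1.57 m.

1.57 m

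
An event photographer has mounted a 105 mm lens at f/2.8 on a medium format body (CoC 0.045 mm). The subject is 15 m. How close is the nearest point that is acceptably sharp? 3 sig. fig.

12.8 m

Hyperfocal distance H = f²/(N·c) + f = 105²/(2.8 × 0.045) + 105 = 11025/0.126 + 105 ≈ 87605.0 mm ≈ 87.61 m.
Near limit Dn = s·(H − f)/(H + s − 2f) = 15000 × (87605.0 − 105) / (87605.0 + 15000 − 2 × 105) = 15000 × 87500.0 / 102395.0 ≈ 12818 mm ≈ 12.8 m.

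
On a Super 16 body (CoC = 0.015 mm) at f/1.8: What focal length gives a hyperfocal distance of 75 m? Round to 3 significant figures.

45.0 mm

From H = f²/(N·c) + f, with f ≪ H: f ≈ √(H·N·c) = √(75000 × 1.8 × 0.015) = √2025.0 ≈ 45.00 mm.
The +f correction barely moves this — solving exactly, f² + N·c·f − N·c·H = 0 ⇒ f = (−N·c + √((N·c)² + 4·N·c·H))/2 = (−0.027 + √8100.0)/2 ≈ 44.987 mm, so f ≈ 45.0 mm.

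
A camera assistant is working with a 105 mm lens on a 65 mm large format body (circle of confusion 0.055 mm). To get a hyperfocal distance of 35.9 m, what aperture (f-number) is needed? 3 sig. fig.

f/5.60

Rearrange H = f²/(N·c) + f for N: N = f² / ((H − f)·c).
N = 105² / ((35900 − 105) × 0.055) = 11025 / 1969 ≈ 5.60.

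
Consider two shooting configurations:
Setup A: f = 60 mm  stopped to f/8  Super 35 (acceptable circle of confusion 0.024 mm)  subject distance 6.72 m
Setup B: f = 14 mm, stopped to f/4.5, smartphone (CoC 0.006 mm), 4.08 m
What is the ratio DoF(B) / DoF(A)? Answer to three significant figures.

1.22

Setup A: H = 60²/(8×0.024) + 60 ≈ 18810.0 mm; DoF = Df − Dn = 10421.8 − 4958.7 ≈ 5463.1 mm.
Setup B: H = 14²/(4.5×0.006) + 14 ≈ 7273.3 mm; DoF = Df − Dn = 9275.1 − 2615.2 ≈ 6659.9 mm.
Ratio = 6659.9 / 5463.1 ≈ 1.22.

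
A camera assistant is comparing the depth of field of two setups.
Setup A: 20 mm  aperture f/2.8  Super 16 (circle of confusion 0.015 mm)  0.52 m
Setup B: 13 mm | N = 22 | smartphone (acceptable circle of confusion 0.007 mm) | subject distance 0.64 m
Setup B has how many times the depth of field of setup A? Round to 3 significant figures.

Setup A: H = 20²/(2.8×0.015) + 20 ≈ 9543.8 mm; DoF = Df − Dn = 548.813 − 494.062 ≈ 54.751 mm.
Setup B: H = 13²/(22×0.007) + 13 ≈ 1110.4 mm; DoF = Df − Dn = 1493.1 − 407.3 ≈ 1085.8 mm.
Ratio = 1085.8 / 54.751 ≈ 19.8.

19.8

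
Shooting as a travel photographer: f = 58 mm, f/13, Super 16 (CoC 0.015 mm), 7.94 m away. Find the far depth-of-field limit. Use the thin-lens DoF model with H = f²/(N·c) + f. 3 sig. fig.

Hyperfocal distance H = f²/(N·c) + f = 58²/(13 × 0.015) + 58 = 3364/0.195 + 58 ≈ 17309.3 mm ≈ 17.31 m.
Far limit Df = s·(H − f)/(H − s) = 7940 × (17309.3 − 58) / (17309.3 − 7940) = 7940 × 17251.3 / 9369.3 ≈ 14620 mm ≈ 14.6 m.

14.6 m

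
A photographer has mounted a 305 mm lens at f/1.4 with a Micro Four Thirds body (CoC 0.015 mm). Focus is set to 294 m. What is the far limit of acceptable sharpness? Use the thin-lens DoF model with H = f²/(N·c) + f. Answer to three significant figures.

315 m

Hyperfocal distance H = f²/(N·c) + f = 305²/(1.4 × 0.015) + 305 = 93025/0.021 + 305 ≈ 4430066.9 mm ≈ 4430 m.
Far limit Df = s·(H − f)/(H − s) = 294000 × (4430066.9 − 305) / (4430066.9 − 294000) = 294000 × 4429761.9 / 4136066.9 ≈ 314876 mm ≈ 315 m.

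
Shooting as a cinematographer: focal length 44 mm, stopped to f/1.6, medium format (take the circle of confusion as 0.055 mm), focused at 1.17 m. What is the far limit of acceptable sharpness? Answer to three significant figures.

1.23 m

Hyperfocal distance H = f²/(N·c) + f = 44²/(1.6 × 0.055) + 44 = 1936/0.088 + 44 ≈ 22044.0 mm ≈ 22.04 m.
Far limit Df = s·(H − f)/(H − s) = 1170 × (22044.0 − 44) / (22044.0 − 1170) = 1170 × 22000.0 / 20874.0 ≈ 1233.1 mm ≈ 1.23 m.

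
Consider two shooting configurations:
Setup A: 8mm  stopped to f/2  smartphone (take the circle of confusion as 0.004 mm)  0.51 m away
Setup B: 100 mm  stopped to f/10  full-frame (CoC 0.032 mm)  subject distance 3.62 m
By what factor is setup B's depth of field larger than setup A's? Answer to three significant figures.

12.9

Setup A: H = 8²/(2×0.004) + 8 ≈ 8008.0 mm; DoF = Df − Dn = 544.145 − 479.887 ≈ 64.258 mm.
Setup B: H = 100²/(10×0.032) + 100 ≈ 31350.0 mm; DoF = Df − Dn = 4079.52 − 3253.52 ≈ 826.00 mm.
Ratio = 826.00 / 64.258 ≈ 12.9.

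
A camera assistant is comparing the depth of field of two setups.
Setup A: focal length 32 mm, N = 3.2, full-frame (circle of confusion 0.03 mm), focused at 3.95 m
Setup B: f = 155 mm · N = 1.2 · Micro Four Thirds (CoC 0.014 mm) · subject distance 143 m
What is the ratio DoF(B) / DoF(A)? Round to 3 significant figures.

8.60

Setup A: H = 32²/(3.2×0.03) + 32 ≈ 10698.7 mm; DoF = Df − Dn = 6243.2 − 2888.9 ≈ 3354.3 mm.
Setup B: H = 155²/(1.2×0.014) + 155 ≈ 1430214.5 mm; DoF = Df − Dn = 158869 − 130013 ≈ 28856 mm.
Ratio = 28856 / 3354.3 ≈ 8.60.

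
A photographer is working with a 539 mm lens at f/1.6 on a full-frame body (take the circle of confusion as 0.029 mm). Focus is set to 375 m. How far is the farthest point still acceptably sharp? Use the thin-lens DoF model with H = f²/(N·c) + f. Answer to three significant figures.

399 m

Hyperfocal distance H = f²/(N·c) + f = 539²/(1.6 × 0.029) + 539 = 290521/0.0464 + 539 ≈ 6261767.4 mm ≈ 6262 m.
Far limit Df = s·(H − f)/(H − s) = 375000 × (6261767.4 − 539) / (6261767.4 − 375000) = 375000 × 6261228.4 / 5886767.4 ≈ 398854 mm ≈ 399 m.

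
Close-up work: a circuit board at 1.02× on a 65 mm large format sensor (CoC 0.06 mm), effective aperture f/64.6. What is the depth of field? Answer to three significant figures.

At magnification m, DoF ≈ 2·N_eff·c/m² = 2 × 64.6 × 0.06 / 1.02² = 7.752 / 1.04 ≈ 7.45 mm.

7.45 mm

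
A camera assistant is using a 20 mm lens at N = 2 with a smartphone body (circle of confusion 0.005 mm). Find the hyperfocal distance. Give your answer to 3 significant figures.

40.0 m

Hyperfocal distance H = f²/(N·c) + f = 20²/(2 × 0.005) + 20 = 400/0.01 + 20 ≈ 40020.0 mm ≈ 40.0 m.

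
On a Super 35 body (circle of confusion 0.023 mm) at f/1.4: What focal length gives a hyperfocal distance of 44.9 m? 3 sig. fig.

From H = f²/(N·c) + f, with f ≪ H: f ≈ √(H·N·c) = √(44900 × 1.4 × 0.023) = √1445.8 ≈ 38.02 mm.
The +f correction barely moves this — solving exactly, f² + N·c·f − N·c·H = 0 ⇒ f = (−N·c + √((N·c)² + 4·N·c·H))/2 = (−0.0322 + √5783.1)/2 ≈ 38.007 mm, so f ≈ 38.0 mm.

38.0 mm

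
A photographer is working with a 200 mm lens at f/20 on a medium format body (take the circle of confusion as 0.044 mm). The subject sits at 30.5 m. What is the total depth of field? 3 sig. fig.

73.2 m

Hyperfocal distance H = f²/(N·c) + f = 200²/(20 × 0.044) + 200 = 40000/0.88 + 200 ≈ 45654.5 mm ≈ 45.65 m.
Near limit Dn = s·(H − f)/(H + s − 2f) = 30500 × (45654.5 − 200) / (45654.5 + 30500 − 2 × 200) = 30500 × 45454.5 / 75754.5 ≈ 18301 mm.
Far limit Df = s·(H − f)/(H − s) = 30500 × (45654.5 − 200) / (45654.5 − 30500) = 30500 × 45454.5 / 15154.5 ≈ 91482 mm.
Depth of field = Df − Dn = 91482 − 18301 ≈ 73181 mm ≈ 73.2 m.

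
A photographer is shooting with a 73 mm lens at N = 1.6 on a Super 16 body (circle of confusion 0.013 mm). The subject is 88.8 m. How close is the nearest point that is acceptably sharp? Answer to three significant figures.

66.0 m

Hyperfocal distance H = f²/(N·c) + f = 73²/(1.6 × 0.013) + 73 = 5329/0.0208 + 73 ≈ 256274.9 mm ≈ 256.3 m.
Near limit Dn = s·(H − f)/(H + s − 2f) = 88800 × (256274.9 − 73) / (256274.9 + 88800 − 2 × 73) = 88800 × 256201.9 / 344928.9 ≈ 65958 mm ≈ 66.0 m.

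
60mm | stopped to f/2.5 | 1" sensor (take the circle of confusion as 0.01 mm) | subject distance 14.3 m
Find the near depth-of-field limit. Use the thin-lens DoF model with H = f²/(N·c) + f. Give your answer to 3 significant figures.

Hyperfocal distance H = f²/(N·c) + f = 60²/(2.5 × 0.01) + 60 = 3600/0.025 + 60 ≈ 144060.0 mm ≈ 144.1 m.
Near limit Dn = s·(H − f)/(H + s − 2f) = 14300 × (144060.0 − 60) / (144060.0 + 14300 − 2 × 60) = 14300 × 144000.0 / 158240.0 ≈ 13013 mm ≈ 13.0 m.

13.0 m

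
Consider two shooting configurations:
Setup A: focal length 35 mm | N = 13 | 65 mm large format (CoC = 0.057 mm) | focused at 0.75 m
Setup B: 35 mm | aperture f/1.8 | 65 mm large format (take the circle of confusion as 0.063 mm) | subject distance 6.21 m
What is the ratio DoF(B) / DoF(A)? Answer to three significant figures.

13.2

Setup A: H = 35²/(13×0.057) + 35 ≈ 1688.2 mm; DoF = Df − Dn = 1321.59 − 523.56 ≈ 798.03 mm.
Setup B: H = 35²/(1.8×0.063) + 35 ≈ 10837.5 mm; DoF = Df − Dn = 14497 − 3951 ≈ 10546 mm.
Ratio = 10546 / 798.03 ≈ 13.2.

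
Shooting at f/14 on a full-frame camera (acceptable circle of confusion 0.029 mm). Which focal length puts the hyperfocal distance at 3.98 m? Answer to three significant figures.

40.0 mm

From H = f²/(N·c) + f, with f ≪ H: f ≈ √(H·N·c) = √(3980 × 14 × 0.029) = √1615.9 ≈ 40.20 mm.
Exact: f² + N·c·f − N·c·H = 0 ⇒ f = (−N·c + √((N·c)² + 4·N·c·H))/2 = (−0.406 + √6463.7)/2 ≈ 39.996 mm ≈ 40.0 mm.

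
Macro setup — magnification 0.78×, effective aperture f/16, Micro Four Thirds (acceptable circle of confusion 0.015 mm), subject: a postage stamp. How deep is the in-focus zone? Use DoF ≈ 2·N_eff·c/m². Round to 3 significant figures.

0.789 mm

At magnification m, DoF ≈ 2·N_eff·c/m² = 2 × 16 × 0.015 / 0.78² = 0.48 / 0.6084 ≈ 0.789 mm.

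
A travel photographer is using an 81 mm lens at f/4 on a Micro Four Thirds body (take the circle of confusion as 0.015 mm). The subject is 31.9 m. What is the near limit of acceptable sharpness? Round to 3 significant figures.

Hyperfocal distance H = f²/(N·c) + f = 81²/(4 × 0.015) + 81 = 6561/0.06 + 81 ≈ 109431.0 mm ≈ 109.4 m.
Near limit Dn = s·(H − f)/(H + s − 2f) = 31900 × (109431.0 − 81) / (109431.0 + 31900 − 2 × 81) = 31900 × 109350.0 / 141169.0 ≈ 24710 mm ≈ 24.7 m.

24.7 m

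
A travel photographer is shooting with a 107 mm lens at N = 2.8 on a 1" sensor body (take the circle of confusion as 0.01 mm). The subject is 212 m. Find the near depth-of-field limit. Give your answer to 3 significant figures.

140 m

Hyperfocal distance H = f²/(N·c) + f = 107²/(2.8 × 0.01) + 107 = 11449/0.028 + 107 ≈ 408999.9 mm ≈ 409.0 m.
Near limit Dn = s·(H − f)/(H + s − 2f) = 212000 × (408999.9 − 107) / (408999.9 + 212000 − 2 × 107) = 212000 × 408892.9 / 620785.9 ≈ 139638 mm ≈ 140 m.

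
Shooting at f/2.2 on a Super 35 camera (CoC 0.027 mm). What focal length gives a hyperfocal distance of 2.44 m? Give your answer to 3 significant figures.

12.0 mm

From H = f²/(N·c) + f, with f ≪ H: f ≈ √(H·N·c) = √(2440 × 2.2 × 0.027) = √144.94 ≈ 12.04 mm.
The +f correction barely moves this — solving exactly, f² + N·c·f − N·c·H = 0 ⇒ f = (−N·c + √((N·c)² + 4·N·c·H))/2 = (−0.0594 + √579.75)/2 ≈ 12.009 mm, so f ≈ 12.0 mm.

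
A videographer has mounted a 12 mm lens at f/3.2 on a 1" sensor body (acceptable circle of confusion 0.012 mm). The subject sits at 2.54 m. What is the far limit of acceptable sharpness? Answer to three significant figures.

Hyperfocal distance H = f²/(N·c) + f = 12²/(3.2 × 0.012) + 12 = 144/0.0384 + 12 ≈ 3762.0 mm ≈ 3.762 m.
Far limit Df = s·(H − f)/(H − s) = 2540 × (3762.0 − 12) / (3762.0 − 2540) = 2540 × 3750.0 / 1222.0 ≈ 7794.6 mm ≈ 7.79 m.

7.79 m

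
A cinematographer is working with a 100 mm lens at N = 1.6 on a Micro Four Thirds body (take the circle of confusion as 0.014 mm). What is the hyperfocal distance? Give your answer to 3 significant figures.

447 m

Hyperfocal distance H = f²/(N·c) + f = 100²/(1.6 × 0.014) + 100 = 10000/0.0224 + 100 ≈ 446528.6 mm ≈ 447 m.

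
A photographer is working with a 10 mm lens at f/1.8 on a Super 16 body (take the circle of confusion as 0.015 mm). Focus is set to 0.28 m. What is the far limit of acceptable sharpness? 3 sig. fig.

Hyperfocal distance H = f²/(N·c) + f = 10²/(1.8 × 0.015) + 10 = 100/0.027 + 10 ≈ 3713.7 mm ≈ 3.714 m.
Far limit Df = s·(H − f)/(H − s) = 280 × (3713.7 − 10) / (3713.7 − 280) = 280 × 3703.7 / 3433.7 ≈ 302.02 mm.

302 mm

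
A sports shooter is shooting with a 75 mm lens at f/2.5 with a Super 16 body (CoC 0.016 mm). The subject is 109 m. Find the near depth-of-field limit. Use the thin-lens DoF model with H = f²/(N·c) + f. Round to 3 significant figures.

61.4 m

Hyperfocal distance H = f²/(N·c) + f = 75²/(2.5 × 0.016) + 75 = 5625/0.04 + 75 ≈ 140700.0 mm ≈ 140.7 m.
Near limit Dn = s·(H − f)/(H + s − 2f) = 109000 × (140700.0 − 75) / (140700.0 + 109000 − 2 × 75) = 109000 × 140625.0 / 249550.0 ≈ 61423 mm ≈ 61.4 m.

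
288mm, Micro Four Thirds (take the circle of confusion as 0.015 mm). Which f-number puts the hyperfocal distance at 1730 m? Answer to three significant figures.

Rearrange H = f²/(N·c) + f for N: N = f² / ((H − f)·c).
N = 288² / ((1730000 − 288) × 0.015) = 82944 / 25946 ≈ 3.20.

f/3.20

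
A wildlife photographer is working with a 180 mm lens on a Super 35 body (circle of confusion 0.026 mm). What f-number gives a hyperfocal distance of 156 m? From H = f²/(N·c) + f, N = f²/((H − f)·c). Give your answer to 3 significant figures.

Rearrange H = f²/(N·c) + f for N: N = f² / ((H − f)·c).
N = 180² / ((156000 − 180) × 0.026) = 32400 / 4051 ≈ 8.

f/8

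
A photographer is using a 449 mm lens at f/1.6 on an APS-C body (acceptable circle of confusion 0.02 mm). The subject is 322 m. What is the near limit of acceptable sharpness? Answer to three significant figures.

Hyperfocal distance H = f²/(N·c) + f = 449²/(1.6 × 0.02) + 449 = 201601/0.032 + 449 ≈ 6300480.2 mm ≈ 6300 m.
Near limit Dn = s·(H − f)/(H + s − 2f) = 322000 × (6300480.2 − 449) / (6300480.2 + 322000 − 2 × 449) = 322000 × 6300031.2 / 6621582.2 ≈ 306363 mm ≈ 306 m.

306 m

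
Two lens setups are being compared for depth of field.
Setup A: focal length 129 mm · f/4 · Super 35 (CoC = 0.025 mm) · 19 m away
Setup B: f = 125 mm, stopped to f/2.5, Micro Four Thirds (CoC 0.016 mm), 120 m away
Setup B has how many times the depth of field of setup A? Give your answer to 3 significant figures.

18.6

Setup A: H = 129²/(4×0.025) + 129 ≈ 166539.0 mm; DoF = Df − Dn = 21430.2 − 17064.8 ≈ 4365.4 mm.
Setup B: H = 125²/(2.5×0.016) + 125 ≈ 390750.0 mm; DoF = Df − Dn = 173130 − 91822 ≈ 81308 mm.
Ratio = 81308 / 4365.4 ≈ 18.6.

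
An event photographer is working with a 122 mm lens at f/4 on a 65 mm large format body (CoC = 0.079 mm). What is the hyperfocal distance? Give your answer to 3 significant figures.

47.2 m

Hyperfocal distance H = f²/(N·c) + f = 122²/(4 × 0.079) + 122 = 14884/0.316 + 122 ≈ 47223.3 mm ≈ 47.2 m.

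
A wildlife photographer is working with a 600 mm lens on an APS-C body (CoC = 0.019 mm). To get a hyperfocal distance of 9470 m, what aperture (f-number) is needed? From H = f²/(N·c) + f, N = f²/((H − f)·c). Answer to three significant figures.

Rearrange H = f²/(N·c) + f for N: N = f² / ((H − f)·c).
N = 600² / ((9470000 − 600) × 0.019) = 360000 / 179919 ≈ 2.00.

f/2.00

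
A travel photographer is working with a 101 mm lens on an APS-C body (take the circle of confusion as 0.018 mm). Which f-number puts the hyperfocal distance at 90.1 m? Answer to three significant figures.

Rearrange H = f²/(N·c) + f for N: N = f² / ((H − f)·c).
N = 101² / ((90100 − 101) × 0.018) = 10201 / 1620 ≈ 6.30.

f/6.30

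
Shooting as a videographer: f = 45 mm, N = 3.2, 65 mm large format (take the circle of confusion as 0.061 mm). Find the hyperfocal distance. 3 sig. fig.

10.4 m

Hyperfocal distance H = f²/(N·c) + f = 45²/(3.2 × 0.061) + 45 = 2025/0.1952 + 45 ≈ 10419.0 mm ≈ 10.4 m.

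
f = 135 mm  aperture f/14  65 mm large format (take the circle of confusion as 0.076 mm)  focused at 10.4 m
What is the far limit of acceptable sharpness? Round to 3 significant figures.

Hyperfocal distance H = f²/(N·c) + f = 135²/(14 × 0.076) + 135 = 18225/1.064 + 135 ≈ 17263.8 mm ≈ 17.26 m.
Far limit Df = s·(H − f)/(H − s) = 10400 × (17263.8 − 135) / (17263.8 − 10400) = 10400 × 17128.8 / 6863.8 ≈ 25954 mm ≈ 26.0 m.

26.0 m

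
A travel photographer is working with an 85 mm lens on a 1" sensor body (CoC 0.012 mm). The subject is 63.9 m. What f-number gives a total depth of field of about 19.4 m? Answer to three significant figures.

f/1.40

Write h = H − f = f²/(N·c). The thin-lens limits are Dn = s·h/(h + (s−f)) and Df = s·h/(h − (s−f)), so DoF = Df − Dn = 2·s·(s−f)·h / (h² − (s−f)²).
That is a quadratic in h: DoF·h² − 2·s·(s−f)·h − DoF·(s−f)² = 0 ⇒ h = (s−f)·(s + √(s² + DoF²)) / DoF = 63815 × (63900 + √(63900² + 19400²)) / 19400 = 63815 × (63900 + 66780.0) / 19400 ≈ 429863 mm.
Then N = f²/(c·h) = 85² / (0.012 × 429863) = 7225 / 5158.4 ≈ 1.40.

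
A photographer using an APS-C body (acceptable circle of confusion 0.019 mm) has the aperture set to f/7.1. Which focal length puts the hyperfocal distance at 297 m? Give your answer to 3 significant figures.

From H = f²/(N·c) + f, with f ≪ H: f ≈ √(H·N·c) = √(297000 × 7.1 × 0.019) = √40065 ≈ 200.2 mm.
The +f correction barely moves this — solving exactly, f² + N·c·f − N·c·H = 0 ⇒ f = (−N·c + √((N·c)² + 4·N·c·H))/2 = (−0.1349 + √160261)/2 ≈ 200.10 mm, so f ≈ 200 mm.

200 mm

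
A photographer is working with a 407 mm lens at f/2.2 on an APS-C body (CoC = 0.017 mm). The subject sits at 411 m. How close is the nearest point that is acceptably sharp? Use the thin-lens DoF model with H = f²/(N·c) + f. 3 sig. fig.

376 m

Hyperfocal distance H = f²/(N·c) + f = 407²/(2.2 × 0.017) + 407 = 165649/0.0374 + 407 ≈ 4429524.6 mm ≈ 4430 m.
Near limit Dn = s·(H − f)/(H + s − 2f) = 411000 × (4429524.6 − 407) / (4429524.6 + 411000 − 2 × 407) = 411000 × 4429117.6 / 4839710.6 ≈ 376131 mm ≈ 376 m.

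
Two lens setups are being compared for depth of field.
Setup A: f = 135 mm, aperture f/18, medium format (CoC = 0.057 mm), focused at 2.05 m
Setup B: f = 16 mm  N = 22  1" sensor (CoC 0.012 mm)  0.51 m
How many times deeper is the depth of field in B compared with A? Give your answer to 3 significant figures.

Setup A: H = 135²/(18×0.057) + 135 ≈ 17898.2 mm; DoF = Df − Dn = 2297.71 − 1850.50 ≈ 447.21 mm.
Setup B: H = 16²/(22×0.012) + 16 ≈ 985.7 mm; DoF = Df − Dn = 1039.62 − 337.87 ≈ 701.75 mm.
Ratio = 701.75 / 447.21 ≈ 1.57.

1.57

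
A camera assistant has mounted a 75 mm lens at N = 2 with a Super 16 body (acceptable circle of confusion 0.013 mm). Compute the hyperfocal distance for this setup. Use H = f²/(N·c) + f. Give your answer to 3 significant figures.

Hyperfocal distance H = f²/(N·c) + f = 75²/(2 × 0.013) + 75 = 5625/0.026 + 75 ≈ 216421.2 mm ≈ 216 m.

216 m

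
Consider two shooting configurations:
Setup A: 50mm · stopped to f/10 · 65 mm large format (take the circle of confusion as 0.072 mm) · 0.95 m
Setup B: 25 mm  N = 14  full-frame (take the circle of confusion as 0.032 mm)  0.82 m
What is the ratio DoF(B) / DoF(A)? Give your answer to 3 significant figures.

Setup A: H = 50²/(10×0.072) + 50 ≈ 3522.2 mm; DoF = Df − Dn = 1282.40 − 754.45 ≈ 527.95 mm.
Setup B: H = 25²/(14×0.032) + 25 ≈ 1420.1 mm; DoF = Df − Dn = 1906.3 − 522.3 ≈ 1384.0 mm.
Ratio = 1384.0 / 527.95 ≈ 2.62.

2.62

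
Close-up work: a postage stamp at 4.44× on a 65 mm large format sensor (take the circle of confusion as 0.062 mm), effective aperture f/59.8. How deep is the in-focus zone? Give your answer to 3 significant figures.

At magnification m, DoF ≈ 2·N_eff·c/m² = 2 × 59.8 × 0.062 / 4.44² = 7.415 / 19.71 ≈ 0.376 mm.

0.376 mm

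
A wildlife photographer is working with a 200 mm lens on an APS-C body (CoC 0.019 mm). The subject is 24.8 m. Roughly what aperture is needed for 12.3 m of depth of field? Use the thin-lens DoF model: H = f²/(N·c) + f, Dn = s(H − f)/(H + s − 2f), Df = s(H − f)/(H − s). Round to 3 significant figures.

Write h = H − f = f²/(N·c). The thin-lens limits are Dn = s·h/(h + (s−f)) and Df = s·h/(h − (s−f)), so DoF = Df − Dn = 2·s·(s−f)·h / (h² − (s−f)²).
That is a quadratic in h: DoF·h² − 2·s·(s−f)·h − DoF·(s−f)² = 0 ⇒ h = (s−f)·(s + √(s² + DoF²)) / DoF = 24600 × (24800 + √(24800² + 12300²)) / 12300 = 24600 × (24800 + 27682.7) / 12300 ≈ 104965 mm.
Then N = f²/(c·h) = 200² / (0.019 × 104965) = 40000 / 1994.3 ≈ 20.1.

f/20.1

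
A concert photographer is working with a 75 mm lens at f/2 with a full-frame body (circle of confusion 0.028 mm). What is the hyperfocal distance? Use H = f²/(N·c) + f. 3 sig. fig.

101 m

Hyperfocal distance H = f²/(N·c) + f = 75²/(2 × 0.028) + 75 = 5625/0.056 + 75 ≈ 100521.4 mm ≈ 101 m.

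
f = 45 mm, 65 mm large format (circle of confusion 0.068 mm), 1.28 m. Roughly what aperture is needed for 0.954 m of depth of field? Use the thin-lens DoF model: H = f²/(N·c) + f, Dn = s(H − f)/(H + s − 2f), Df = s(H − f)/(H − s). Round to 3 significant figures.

Write h = H − f = f²/(N·c). The thin-lens limits are Dn = s·h/(h + (s−f)) and Df = s·h/(h − (s−f)), so DoF = Df − Dn = 2·s·(s−f)·h / (h² − (s−f)²).
That is a quadratic in h: DoF·h² − 2·s·(s−f)·h − DoF·(s−f)² = 0 ⇒ h = (s−f)·(s + √(s² + DoF²)) / DoF = 1235 × (1280 + √(1280² + 954²)) / 954 = 1235 × (1280 + 1596.41) / 954 ≈ 3723.7 mm.
Then N = f²/(c·h) = 45² / (0.068 × 3723.7) = 2025 / 253.21 ≈ 8.

f/8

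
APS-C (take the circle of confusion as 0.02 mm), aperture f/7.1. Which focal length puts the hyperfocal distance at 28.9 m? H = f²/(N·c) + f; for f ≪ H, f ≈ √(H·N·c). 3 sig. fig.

From H = f²/(N·c) + f, with f ≪ H: f ≈ √(H·N·c) = √(28900 × 7.1 × 0.02) = √4103.8 ≈ 64.06 mm.
Exact: f² + N·c·f − N·c·H = 0 ⇒ f = (−N·c + √((N·c)² + 4·N·c·H))/2 = (−0.142 + √16415)/2 ≈ 63.990 mm ≈ 64.0 mm.

64.0 mm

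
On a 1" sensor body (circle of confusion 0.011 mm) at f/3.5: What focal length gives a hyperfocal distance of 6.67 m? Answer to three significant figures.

From H = f²/(N·c) + f, with f ≪ H: f ≈ √(H·N·c) = √(6670 × 3.5 × 0.011) = √256.80 ≈ 16.02 mm.
The +f correction barely moves this — solving exactly, f² + N·c·f − N·c·H = 0 ⇒ f = (−N·c + √((N·c)² + 4·N·c·H))/2 = (−0.0385 + √1027.2)/2 ≈ 16.006 mm, so f ≈ 16.0 mm.

16.0 mm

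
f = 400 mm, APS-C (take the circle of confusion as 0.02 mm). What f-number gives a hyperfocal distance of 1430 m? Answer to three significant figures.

f/5.60

Rearrange H = f²/(N·c) + f for N: N = f² / ((H − f)·c).
N = 400² / ((1430000 − 400) × 0.02) = 160000 / 28592 ≈ 5.60.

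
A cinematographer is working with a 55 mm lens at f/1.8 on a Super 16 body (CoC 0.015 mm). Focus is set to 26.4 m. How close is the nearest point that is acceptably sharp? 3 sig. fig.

Hyperfocal distance H = f²/(N·c) + f = 55²/(1.8 × 0.015) + 55 = 3025/0.027 + 55 ≈ 112092.0 mm ≈ 112.1 m.
Near limit Dn = s·(H − f)/(H + s − 2f) = 26400 × (112092.0 − 55) / (112092.0 + 26400 − 2 × 55) = 26400 × 112037.0 / 138382.0 ≈ 21374 mm ≈ 21.4 m.

21.4 m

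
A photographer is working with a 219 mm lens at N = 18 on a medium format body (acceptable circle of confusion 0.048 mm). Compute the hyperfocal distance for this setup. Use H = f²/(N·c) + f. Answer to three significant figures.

Hyperfocal distance H = f²/(N·c) + f = 219²/(18 × 0.048) + 219 = 47961/0.864 + 219 ≈ 55729.4 mm ≈ 55.7 m.

55.7 m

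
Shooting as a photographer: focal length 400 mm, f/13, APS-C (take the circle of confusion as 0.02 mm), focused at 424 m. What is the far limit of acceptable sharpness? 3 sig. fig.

1360 m

Hyperfocal distance H = f²/(N·c) + f = 400²/(13 × 0.02) + 400 = 160000/0.26 + 400 ≈ 615784.6 mm ≈ 615.8 m.
Far limit Df = s·(H − f)/(H − s) = 424000 × (615784.6 − 400) / (615784.6 − 424000) = 424000 × 615384.6 / 191784.6 ≈ 1360501 mm ≈ 1360 m.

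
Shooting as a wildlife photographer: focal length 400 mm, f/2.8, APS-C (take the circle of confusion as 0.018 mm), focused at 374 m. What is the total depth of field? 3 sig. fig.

89.3 m

Hyperfocal distance H = f²/(N·c) + f = 400²/(2.8 × 0.018) + 400 = 160000/0.0504 + 400 ≈ 3175003.2 mm ≈ 3175 m.
Near limit Dn = s·(H − f)/(H + s − 2f) = 374000 × (3175003.2 − 400) / (3175003.2 + 374000 − 2 × 400) = 374000 × 3174603.2 / 3548203.2 ≈ 334621 mm.
Far limit Df = s·(H − f)/(H − s) = 374000 × (3175003.2 − 400) / (3175003.2 − 374000) = 374000 × 3174603.2 / 2801003.2 ≈ 423884 mm.
Depth of field = Df − Dn = 423884 − 334621 ≈ 89263 mm ≈ 89.3 m.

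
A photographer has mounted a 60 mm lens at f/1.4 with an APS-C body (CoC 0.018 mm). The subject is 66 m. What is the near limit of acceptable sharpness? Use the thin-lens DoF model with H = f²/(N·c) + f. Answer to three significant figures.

Hyperfocal distance H = f²/(N·c) + f = 60²/(1.4 × 0.018) + 60 = 3600/0.0252 + 60 ≈ 142917.1 mm ≈ 142.9 m.
Near limit Dn = s·(H − f)/(H + s − 2f) = 66000 × (142917.1 − 60) / (142917.1 + 66000 − 2 × 60) = 66000 × 142857.1 / 208797.1 ≈ 45157 mm ≈ 45.2 m.

45.2 m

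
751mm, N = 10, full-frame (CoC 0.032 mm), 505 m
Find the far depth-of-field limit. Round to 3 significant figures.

Hyperfocal distance H = f²/(N·c) + f = 751²/(10 × 0.032) + 751 = 564001/0.32 + 751 ≈ 1763254.1 mm ≈ 1763 m.
Far limit Df = s·(H − f)/(H − s) = 505000 × (1763254.1 − 751) / (1763254.1 − 505000) = 505000 × 1762503.1 / 1258254.1 ≈ 707380 mm ≈ 707 m.

707 m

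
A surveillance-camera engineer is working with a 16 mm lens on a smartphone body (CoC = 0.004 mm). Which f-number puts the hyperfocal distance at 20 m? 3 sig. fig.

Rearrange H = f²/(N·c) + f for N: N = f² / ((H − f)·c).
N = 16² / ((20000 − 16) × 0.004) = 256 / 79.94 ≈ 3.20.

f/3.20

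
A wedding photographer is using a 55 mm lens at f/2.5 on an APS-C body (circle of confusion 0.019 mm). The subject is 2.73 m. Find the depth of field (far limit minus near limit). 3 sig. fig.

Hyperfocal distance H = f²/(N·c) + f = 55²/(2.5 × 0.019) + 55 = 3025/0.0475 + 55 ≈ 63739.2 mm ≈ 63.74 m.
Near limit Dn = s·(H − f)/(H + s − 2f) = 2730 × (63739.2 − 55) / (63739.2 + 2730 − 2 × 55) = 2730 × 63684.2 / 66359.2 ≈ 2619.95 mm.
Far limit Df = s·(H − f)/(H − s) = 2730 × (63739.2 − 55) / (63739.2 − 2730) = 2730 × 63684.2 / 61009.2 ≈ 2849.70 mm.
Depth of field = Df − Dn = 2849.70 − 2619.95 ≈ 229.75 mm.

230 mm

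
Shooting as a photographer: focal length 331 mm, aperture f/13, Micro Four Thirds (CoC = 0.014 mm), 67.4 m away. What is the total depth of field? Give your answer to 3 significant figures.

15.2 m

Hyperfocal distance H = f²/(N·c) + f = 331²/(13 × 0.014) + 331 = 109561/0.182 + 331 ≈ 602314.5 mm ≈ 602.3 m.
Near limit Dn = s·(H − f)/(H + s − 2f) = 67400 × (602314.5 − 331) / (602314.5 + 67400 − 2 × 331) = 67400 × 601983.5 / 669052.5 ≈ 60644 mm.
Far limit Df = s·(H − f)/(H − s) = 67400 × (602314.5 − 331) / (602314.5 − 67400) = 67400 × 601983.5 / 534914.5 ≈ 75851 mm.
Depth of field = Df − Dn = 75851 − 60644 ≈ 15207 mm ≈ 15.2 m.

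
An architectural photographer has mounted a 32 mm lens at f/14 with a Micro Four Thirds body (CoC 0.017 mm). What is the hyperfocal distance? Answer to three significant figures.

4.33 m

Hyperfocal distance H = f²/(N·c) + f = 32²/(14 × 0.017) + 32 = 1024/0.238 + 32 ≈ 4334.5 mm ≈ 4.33 m.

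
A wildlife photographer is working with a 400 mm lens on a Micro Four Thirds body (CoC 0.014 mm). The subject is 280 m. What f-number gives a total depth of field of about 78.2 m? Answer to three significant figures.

Write h = H − f = f²/(N·c). The thin-lens limits are Dn = s·h/(h + (s−f)) and Df = s·h/(h − (s−f)), so DoF = Df − Dn = 2·s·(s−f)·h / (h² − (s−f)²).
That is a quadratic in h: DoF·h² − 2·s·(s−f)·h − DoF·(s−f)² = 0 ⇒ h = (s−f)·(s + √(s² + DoF²)) / DoF = 279600 × (280000 + √(280000² + 78200²)) / 78200 = 279600 × (280000 + 290715) / 78200 ≈ 2040562 mm.
Then N = f²/(c·h) = 400² / (0.014 × 2040562) = 160000 / 28568 ≈ 5.60.

f/5.60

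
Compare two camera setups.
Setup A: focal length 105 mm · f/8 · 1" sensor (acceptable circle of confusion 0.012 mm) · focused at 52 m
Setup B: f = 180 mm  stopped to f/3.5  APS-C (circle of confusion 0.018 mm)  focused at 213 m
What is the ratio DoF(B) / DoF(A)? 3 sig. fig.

3.60

Setup A: H = 105²/(8×0.012) + 105 ≈ 114948.8 mm; DoF = Df − Dn = 94869 − 35816 ≈ 59053 mm.
Setup B: H = 180²/(3.5×0.018) + 180 ≈ 514465.7 mm; DoF = Df − Dn = 363368 − 150656 ≈ 212712 mm.
Ratio = 212712 / 59053 ≈ 3.60.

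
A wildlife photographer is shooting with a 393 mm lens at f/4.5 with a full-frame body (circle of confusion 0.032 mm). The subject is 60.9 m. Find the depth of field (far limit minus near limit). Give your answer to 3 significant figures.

6.89 m

Hyperfocal distance H = f²/(N·c) + f = 393²/(4.5 × 0.032) + 393 = 154449/0.144 + 393 ≈ 1072955.5 mm ≈ 1073 m.
Near limit Dn = s·(H − f)/(H + s − 2f) = 60900 × (1072955.5 − 393) / (1072955.5 + 60900 − 2 × 393) = 60900 × 1072562.5 / 1133069.5 ≈ 57647.9 mm.
Far limit Df = s·(H − f)/(H − s) = 60900 × (1072955.5 − 393) / (1072955.5 − 60900) = 60900 × 1072562.5 / 1012055.5 ≈ 64541.0 mm.
Depth of field = Df − Dn = 64541.0 − 57647.9 ≈ 6893.1 mm ≈ 6.89 m.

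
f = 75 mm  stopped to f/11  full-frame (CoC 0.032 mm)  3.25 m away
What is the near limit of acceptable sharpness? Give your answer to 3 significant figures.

Hyperfocal distance H = f²/(N·c) + f = 75²/(11 × 0.032) + 75 = 5625/0.352 + 75 ≈ 16055.1 mm ≈ 16.06 m.
Near limit Dn = s·(H − f)/(H + s − 2f) = 3250 × (16055.1 − 75) / (16055.1 + 3250 − 2 × 75) = 3250 × 15980.1 / 19155.1 ≈ 2711.3 mm ≈ 2.71 m.

2.71 m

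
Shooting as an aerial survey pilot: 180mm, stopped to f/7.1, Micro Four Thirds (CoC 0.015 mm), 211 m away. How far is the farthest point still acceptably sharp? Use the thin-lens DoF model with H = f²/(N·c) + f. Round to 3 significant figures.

687 m

Hyperfocal distance H = f²/(N·c) + f = 180²/(7.1 × 0.015) + 180 = 32400/0.1065 + 180 ≈ 304405.4 mm ≈ 304.4 m.
Far limit Df = s·(H − f)/(H − s) = 211000 × (304405.4 − 180) / (304405.4 − 211000) = 211000 × 304225.4 / 93405.4 ≈ 687236 mm ≈ 687 m.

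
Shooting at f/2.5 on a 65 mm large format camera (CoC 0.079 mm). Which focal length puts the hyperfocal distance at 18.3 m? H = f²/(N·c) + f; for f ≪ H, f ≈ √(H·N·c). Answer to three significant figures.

From H = f²/(N·c) + f, with f ≪ H: f ≈ √(H·N·c) = √(18300 × 2.5 × 0.079) = √3614.2 ≈ 60.12 mm.
Exact: f² + N·c·f − N·c·H = 0 ⇒ f = (−N·c + √((N·c)² + 4·N·c·H))/2 = (−0.1975 + √14457)/2 ≈ 60.020 mm ≈ 60.0 mm.

60.0 mm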